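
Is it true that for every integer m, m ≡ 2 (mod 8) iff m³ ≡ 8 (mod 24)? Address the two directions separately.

(⇒) This fails: take m = 10. Then 10 ≡ 2 (mod 8), but 10³ = 1000 ≡ 16 (mod 24), not 8.

(⇐) This fails: take m = 8. Then 8³ = 512 ≡ 8 (mod 24), yet 8 ≡ 0 (mod 8), not 2.

Both directions fail.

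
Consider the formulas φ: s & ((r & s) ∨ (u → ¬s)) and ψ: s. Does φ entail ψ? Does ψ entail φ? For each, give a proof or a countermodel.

(→) Assume the antecedent. If s is true, s reduces to true regardless of the other variables. If s is false, the antecedent cannot hold. Either way s holds.

(←) This fails. Under s = T, u = T, r = F, the left side is false but the right side is true.

Only the forward direction holds.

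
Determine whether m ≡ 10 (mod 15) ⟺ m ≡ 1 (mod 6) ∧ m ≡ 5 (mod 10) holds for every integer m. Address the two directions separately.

(⟹) This fails: m = 10 gives 10 ≡ 10 (mod 15) but 10 ≡ 4 (mod 6), so the conjunction on the right does not hold.

(⟸) Conversely, if m ≡ 1 (mod 6) and m ≡ 5 (mod 10), then by the Chinese remainder theorem m ≡ 25 (mod 30). Since 25 ≡ 10 (mod 15) and 15 ∣ 30, we get m ≡ 10 (mod 15).

Only the reverse direction holds.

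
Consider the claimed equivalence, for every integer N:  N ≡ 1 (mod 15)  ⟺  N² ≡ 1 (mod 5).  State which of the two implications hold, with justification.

Only the forward implication holds.

(⟹) Suppose N ≡ 1 (mod 15). Then N² ≡ 1² = 1 (mod 15), and since 5 ∣ 15, also N² ≡ 1 (mod 5).

(⟸) This fails: take N = 4. Then 4² = 16 ≡ 1 (mod 5), yet 4 ≡ 4 (mod 15), not 1.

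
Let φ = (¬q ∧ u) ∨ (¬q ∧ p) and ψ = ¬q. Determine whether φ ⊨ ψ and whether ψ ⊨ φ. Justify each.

Not equivalent: only (⇒) holds.

Forward direction. Assume the antecedent. If p is true, the antecedent forces (p = T, u = F, q = F) or (p = T, u = T, q = F), and ¬q holds there. If p is false, the antecedent forces (p = F, u = T, q = F), and ¬q holds there. Either way ¬q holds.

Converse. This fails. Under p = F, u = F, q = F, the left side is false but the right side is true.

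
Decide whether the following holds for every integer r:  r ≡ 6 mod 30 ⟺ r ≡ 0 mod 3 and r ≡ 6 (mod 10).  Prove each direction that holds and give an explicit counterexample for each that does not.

Forward direction. Suppose r ≡ 6 (mod 30); write r = 30j + 6. Since 3 ∣ 30, reducing mod 3 gives r ≡ 6 ≡ 0 (mod 3); since 10 ∣ 30, reducing mod 10 gives r ≡ 6 (mod 10).

Converse. If r ≡ 0 (mod 3) and r ≡ 6 (mod 10), then by the Chinese remainder theorem r ≡ 6 (mod 30). This is exactly r ≡ 6 (mod 30).

Both directions hold; the statement is true.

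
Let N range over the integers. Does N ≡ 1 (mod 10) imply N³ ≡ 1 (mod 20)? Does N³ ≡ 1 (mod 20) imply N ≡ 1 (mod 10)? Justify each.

(⟸) The residues r modulo 20 with r³ ≡ 1 (mod 20) are exactly {1}, and each is ≡ 1 (mod 10).

(⟹) This fails: take N = 11. Then 11 ≡ 1 (mod 10), but 11³ = 1331 ≡ 11 (mod 20), not 1.

The forward direction fails; the converse holds.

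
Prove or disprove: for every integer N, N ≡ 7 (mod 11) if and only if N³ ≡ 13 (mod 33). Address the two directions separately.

Only the converse holds.

Forward direction. This fails: take N = 18. Then 18 ≡ 7 (mod 11), but 18³ = 5832 ≡ 24 (mod 33), not 13.

Converse. The residues r modulo 33 with r³ ≡ 13 (mod 33) are exactly {7}, and each is ≡ 7 (mod 11).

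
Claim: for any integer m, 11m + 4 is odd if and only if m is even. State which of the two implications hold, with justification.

Neither implication holds.

(⟹) This fails: m = 7 gives 11m + 4 = 81, which is odd, but 7 is odd, not even.

(⟸) This also fails: m = 2 is even, but 11m + 4 = 26 is even, not odd.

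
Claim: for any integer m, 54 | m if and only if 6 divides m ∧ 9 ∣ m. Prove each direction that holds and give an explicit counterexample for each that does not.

(⇒) If 54 ∣ m, write m = 54q. Since 54 = 9·6, m = 6·(9q), so 6 ∣ m; and since 54 = 6·9, m = 9·(6q), so 9 ∣ m.

(⇐) This fails: take m = 18. Both 6 ∣ 18 and 9 ∣ 18, yet 18 is not a multiple of 54 (since 18 = 0·54 + 18), so 54 ∤ 18.

The forward direction holds; the converse fails.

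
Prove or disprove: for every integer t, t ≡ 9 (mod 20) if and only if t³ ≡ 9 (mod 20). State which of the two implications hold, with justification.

Forward direction. Suppose t ≡ 9 (mod 20). Write t = 20j + 9. Then (20j + 9)³ = 8000j³ + 10800j² + 4860j + 729 = 20(400j³ + 540j² + 243j + 36) + 9, so t³ ≡ 9 (mod 20).

Converse. Suppose t³ ≡ 9 (mod 20). The only residue r in {0, …, 19} with r³ ≡ 9 (mod 20) is r = 9, so t ≡ 9 (mod 20).

Both implications hold.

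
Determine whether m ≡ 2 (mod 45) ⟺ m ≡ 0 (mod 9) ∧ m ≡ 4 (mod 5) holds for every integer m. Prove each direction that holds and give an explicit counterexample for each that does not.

(⇒) This fails: m = 2 gives 2 ≡ 2 (mod 45) but 2 ≡ 2 (mod 9), so the conjunction on the right does not hold.

(⇐) This fails: m = 9 satisfies both congruences on the right (9 ≡ 0 mod 9 and 9 ≡ 4 mod 5) yet 9 ≡ 9 (mod 45), not 2.

Both directions fail.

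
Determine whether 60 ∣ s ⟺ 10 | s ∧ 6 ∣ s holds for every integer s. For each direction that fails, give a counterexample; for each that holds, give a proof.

The forward direction holds; the converse fails.

[⇐] This fails: take s = 30. Both 10 ∣ 30 and 6 ∣ 30, yet 30 is not a multiple of 60 (since 30 = 0·60 + 30), so 60 ∤ 30.

[⇒] If 60 ∣ s, write s = 60q. Since 60 = 6·10, s = 10·(6q), so 10 ∣ s; and since 60 = 10·6, s = 6·(10q), so 6 ∣ s.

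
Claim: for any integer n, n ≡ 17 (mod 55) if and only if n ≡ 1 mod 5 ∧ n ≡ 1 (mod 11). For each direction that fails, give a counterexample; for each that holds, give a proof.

[⇒] This fails: n = 17 gives 17 ≡ 17 (mod 55) but 17 ≡ 2 (mod 5), so the conjunction on the right does not hold.

[⇐] This fails: n = 1 satisfies both congruences on the right (1 ≡ 1 mod 5 and 1 ≡ 1 mod 11) yet 1 ≡ 1 (mod 55), not 17.

Neither implication holds.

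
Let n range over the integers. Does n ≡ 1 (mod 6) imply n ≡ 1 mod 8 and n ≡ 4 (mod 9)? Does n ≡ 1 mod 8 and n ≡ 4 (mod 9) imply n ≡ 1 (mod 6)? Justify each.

Not equivalent: only (⇐) holds.

(⟸) If n ≡ 1 (mod 8) and n ≡ 4 (mod 9), then by the Chinese remainder theorem n ≡ 49 (mod 72). Since 49 ≡ 1 (mod 6) and 6 ∣ 72, we get n ≡ 1 (mod 6).

(⟹) This fails: n = 1 gives 1 ≡ 1 (mod 6) but 1 ≡ 1 (mod 9), so the conjunction on the right does not hold.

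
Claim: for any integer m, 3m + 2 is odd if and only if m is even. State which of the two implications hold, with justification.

(⟹) This fails: m = 3 gives 3m + 2 = 11, which is odd, but 3 is odd, not even.

(⟸) This also fails: m = 0 is even, but 3m + 2 = 2 is even, not odd.

Neither implication holds.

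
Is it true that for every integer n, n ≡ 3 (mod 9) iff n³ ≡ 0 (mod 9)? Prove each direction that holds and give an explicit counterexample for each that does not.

(→) Suppose n ≡ 3 (mod 9). Write n = 9j + 3. Then (9j + 3)³ = 729j³ + 729j² + 243j + 27 = 9(81j³ + 81j² + 27j + 3) + 0, so n³ ≡ 0 (mod 9).

(←) This fails: take n = 0. Then 0³ = 0 ≡ 0 (mod 9), yet 0 ≡ 0 (mod 9), not 3.

Only the forward direction holds.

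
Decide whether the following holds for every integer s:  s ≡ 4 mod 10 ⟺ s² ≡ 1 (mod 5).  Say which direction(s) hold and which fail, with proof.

(⟹) Suppose s ≡ 4 (mod 10). Then s² ≡ 4² = 16 (mod 10), and since 5 ∣ 10, also s² ≡ 1 (mod 5).

(⟸) This fails: take s = 1. Then 1² = 1 ≡ 1 (mod 5), yet 1 ≡ 1 (mod 10), not 4.

Only the forward direction holds.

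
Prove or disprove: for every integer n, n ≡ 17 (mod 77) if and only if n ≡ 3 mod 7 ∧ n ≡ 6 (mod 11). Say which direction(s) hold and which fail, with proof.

(⇒) Suppose n ≡ 17 (mod 77); write n = 77j + 17. Since 7 ∣ 77, reducing mod 7 gives n ≡ 17 ≡ 3 (mod 7); since 11 ∣ 77, reducing mod 11 gives n ≡ 17 ≡ 6 (mod 11).

(⇐) Conversely, if n ≡ 3 (mod 7) and n ≡ 6 (mod 11), then by the Chinese remainder theorem n ≡ 17 (mod 77). This is exactly n ≡ 17 (mod 77).

Both implications hold.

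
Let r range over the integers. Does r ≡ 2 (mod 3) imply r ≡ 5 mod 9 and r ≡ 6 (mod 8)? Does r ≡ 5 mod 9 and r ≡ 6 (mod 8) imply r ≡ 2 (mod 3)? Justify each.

[⇒] This fails: r = 2 gives 2 ≡ 2 (mod 3) but 2 ≡ 2 (mod 9), so the conjunction on the right does not hold.

[⇐] Conversely, if r ≡ 5 (mod 9) and r ≡ 6 (mod 8), then by the Chinese remainder theorem r ≡ 14 (mod 72). Since 14 ≡ 2 (mod 3) and 3 ∣ 72, we get r ≡ 2 (mod 3).

The forward direction fails; the converse holds.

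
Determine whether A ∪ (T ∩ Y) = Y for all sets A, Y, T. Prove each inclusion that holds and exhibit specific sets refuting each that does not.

(⟹) This inclusion fails. Take A = {1}, Y = ∅, T = ∅; then 1 ∈ A ∪ (T ∩ Y) but 1 ∉ Y.

(⟸) This inclusion fails. Take A = ∅, Y = {1}, T = ∅; then 1 ∈ Y but 1 ∉ A ∪ (T ∩ Y).

Neither inclusion holds.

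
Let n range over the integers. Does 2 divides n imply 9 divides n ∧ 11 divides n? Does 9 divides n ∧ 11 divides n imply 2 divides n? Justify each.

Forward direction. This fails: take n = 2. Certainly 2 ∣ 2, but 9 ∤ 2.

Converse. This fails: take n = 99. Both 9 ∣ 99 and 11 ∣ 99, yet 99 is not a multiple of 2 (since 99 = 49·2 + 1), so 2 ∤ 99.

Neither direction holds.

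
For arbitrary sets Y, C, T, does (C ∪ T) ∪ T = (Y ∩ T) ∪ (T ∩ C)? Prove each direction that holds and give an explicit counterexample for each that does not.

Only the reverse inclusion holds.

(⟸) Let x ∈ (Y ∩ T) ∪ (T ∩ C). Then either x ∈ Y ∩ T and x ∉ C; or x ∈ C ∩ T and x ∉ Y; or x ∈ Y ∩ C ∩ T. In each case x ∈ (C ∪ T) ∪ T, so (Y ∩ T) ∪ (T ∩ C) ⊆ (C ∪ T) ∪ T.

(⟹) This inclusion fails. Take Y = ∅, C = {1}, T = ∅; then 1 ∈ (C ∪ T) ∪ T but 1 ∉ (Y ∩ T) ∪ (T ∩ C).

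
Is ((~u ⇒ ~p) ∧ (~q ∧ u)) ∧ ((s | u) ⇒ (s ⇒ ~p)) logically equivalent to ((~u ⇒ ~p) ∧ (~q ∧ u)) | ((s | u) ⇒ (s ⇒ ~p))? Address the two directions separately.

(⇒) Assume the antecedent. If p is true, the antecedent forces (p = T, u = T, q = F, s = F), and the consequent holds there. If p is false, the consequent reduces to true regardless of the other variables. Either way the consequent holds.

(⇐) This fails. Under p = F, u = F, q = F, s = F, the left side is false but the right side is true.

Not equivalent: only (⇒) holds.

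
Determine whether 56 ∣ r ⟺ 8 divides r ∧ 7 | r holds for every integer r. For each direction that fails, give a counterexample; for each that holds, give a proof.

Forward direction. If 56 ∣ r, write r = 56q. Since 56 = 7·8, r = 8·(7q), so 8 ∣ r; and since 56 = 8·7, r = 7·(8q), so 7 ∣ r.

Converse. Suppose 8 ∣ r and 7 ∣ r. Any common multiple of 8 and 7 is a multiple of their lcm; here gcd(8, 7) = 1, so lcm(8, 7) = 8·7 = 56, so 56 ∣ r.

Equivalent; both directions hold.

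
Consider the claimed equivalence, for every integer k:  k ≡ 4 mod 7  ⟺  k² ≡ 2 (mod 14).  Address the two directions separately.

(⇒) fails and (⇐) fails.

[⇒] This fails: take k = 11. Then 11 ≡ 4 (mod 7), but 11² = 121 ≡ 9 (mod 14), not 2.

[⇐] This fails: take k = 10. Then 10² = 100 ≡ 2 (mod 14), yet 10 ≡ 3 (mod 7), not 4.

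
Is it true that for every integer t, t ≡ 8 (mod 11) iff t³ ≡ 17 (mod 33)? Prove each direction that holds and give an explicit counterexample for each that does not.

The forward direction fails; the converse holds.

(⟹) This fails: take t = 19. Then 19 ≡ 8 (mod 11), but 19³ = 6859 ≡ 28 (mod 33), not 17.

(⟸) Conversely, the residues r modulo 33 with r³ ≡ 17 (mod 33) are exactly {8}, and each is ≡ 8 (mod 11).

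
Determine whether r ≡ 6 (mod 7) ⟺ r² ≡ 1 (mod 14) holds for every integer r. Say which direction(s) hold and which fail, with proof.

Neither implication holds.

(⟹) This fails: take r = 6. Then 6 ≡ 6 (mod 7), but 6² = 36 ≡ 8 (mod 14), not 1.

(⟸) This fails: take r = 1. Then 1² = 1 ≡ 1 (mod 14), yet 1 ≡ 1 (mod 7), not 6.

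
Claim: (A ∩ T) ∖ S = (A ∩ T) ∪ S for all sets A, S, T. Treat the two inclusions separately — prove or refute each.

(⊆) Let x ∈ (A ∩ T) ∖ S. Then x ∈ A ∩ T and x ∉ S, from which x ∈ (A ∩ T) ∪ S.

(⊇) This inclusion fails. Take A = ∅, S = {1}, T = ∅; then 1 ∈ (A ∩ T) ∪ S but 1 ∉ (A ∩ T) ∖ S.

Only the forward inclusion holds.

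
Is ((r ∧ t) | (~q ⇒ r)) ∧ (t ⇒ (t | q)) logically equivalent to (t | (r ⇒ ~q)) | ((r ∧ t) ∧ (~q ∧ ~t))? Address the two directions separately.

(⇒) fails and (⇐) fails.

[⇒] This fails. Under q = T, t = F, r = T, the left side is true but the right side is false.

[⇐] This fails. Under q = F, t = F, r = F, the left side is false but the right side is true.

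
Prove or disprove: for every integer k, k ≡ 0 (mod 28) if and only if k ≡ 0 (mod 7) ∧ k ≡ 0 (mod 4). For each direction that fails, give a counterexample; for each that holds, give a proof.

Both directions hold.

[⇒] Suppose k ≡ 0 (mod 28); write k = 28j + 0. Since 7 ∣ 28, reducing mod 7 gives k ≡ 0 (mod 7); since 4 ∣ 28, reducing mod 4 gives k ≡ 0 (mod 4).

[⇐] Conversely, if k ≡ 0 (mod 7) and k ≡ 0 (mod 4), then by the Chinese remainder theorem k ≡ 0 (mod 28). This is exactly k ≡ 0 (mod 28).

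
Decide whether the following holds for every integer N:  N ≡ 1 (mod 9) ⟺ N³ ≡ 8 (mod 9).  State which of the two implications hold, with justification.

[⇒] This fails: take N = 1. Then 1 ≡ 1 (mod 9), but 1³ = 1 ≡ 1 (mod 9), not 8.

[⇐] This fails: take N = 2. Then 2³ = 8 ≡ 8 (mod 9), yet 2 ≡ 2 (mod 9), not 1.

Both directions fail.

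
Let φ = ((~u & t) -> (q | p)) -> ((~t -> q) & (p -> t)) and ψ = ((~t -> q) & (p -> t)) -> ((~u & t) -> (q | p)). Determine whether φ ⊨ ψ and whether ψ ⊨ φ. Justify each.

(⟹) This fails. Under t = T, q = F, u = F, p = F, the left side is true but the right side is false.

(⟸) This fails. Under t = F, q = F, u = F, p = F, the left side is false but the right side is true.

Both directions fail.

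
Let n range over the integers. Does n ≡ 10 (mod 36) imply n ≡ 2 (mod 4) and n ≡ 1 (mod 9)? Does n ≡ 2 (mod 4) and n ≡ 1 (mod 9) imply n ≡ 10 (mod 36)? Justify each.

The biconditional holds.

(⇒) Suppose n ≡ 10 (mod 36); write n = 36j + 10. Since 4 ∣ 36, reducing mod 4 gives n ≡ 10 ≡ 2 (mod 4); since 9 ∣ 36, reducing mod 9 gives n ≡ 10 ≡ 1 (mod 9).

(⇐) Conversely, if n ≡ 2 (mod 4) and n ≡ 1 (mod 9), then by the Chinese remainder theorem n ≡ 10 (mod 36). This is exactly n ≡ 10 (mod 36).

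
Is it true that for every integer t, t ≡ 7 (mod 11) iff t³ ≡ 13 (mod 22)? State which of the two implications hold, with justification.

(⟸) The residues r modulo 22 with r³ ≡ 13 (mod 22) are exactly {7}, and each is ≡ 7 (mod 11).

(⟹) This fails: take t = 18. Then 18 ≡ 7 (mod 11), but 18³ = 5832 ≡ 2 (mod 22), not 13.

Not equivalent: only (⇐) holds.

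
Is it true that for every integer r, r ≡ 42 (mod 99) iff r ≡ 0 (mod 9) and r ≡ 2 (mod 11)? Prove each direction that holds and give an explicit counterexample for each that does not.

(⇒) This fails: r = 42 gives 42 ≡ 42 (mod 99) but 42 ≡ 6 (mod 9), so the conjunction on the right does not hold.

(⇐) This fails: r = 90 satisfies both congruences on the right (90 ≡ 0 mod 9 and 90 ≡ 2 mod 11) yet 90 ≡ 90 (mod 99), not 42.

(⇒) fails and (⇐) fails.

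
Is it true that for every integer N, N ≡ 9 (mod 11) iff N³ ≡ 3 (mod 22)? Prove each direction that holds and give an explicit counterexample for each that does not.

Only the converse holds.

Forward direction. This fails: take N = 20. Then 20 ≡ 9 (mod 11), but 20³ = 8000 ≡ 14 (mod 22), not 3.

Converse. The residues r modulo 22 with r³ ≡ 3 (mod 22) are exactly {9}, and each is ≡ 9 (mod 11).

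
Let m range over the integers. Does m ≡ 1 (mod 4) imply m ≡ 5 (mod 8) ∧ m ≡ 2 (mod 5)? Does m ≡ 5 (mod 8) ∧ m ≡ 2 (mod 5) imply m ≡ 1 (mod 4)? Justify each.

Only the converse holds.

Forward direction. This fails: m = 1 gives 1 ≡ 1 (mod 4) but 1 ≡ 1 (mod 8), so the conjunction on the right does not hold.

Converse. If m ≡ 5 (mod 8) and m ≡ 2 (mod 5), then by the Chinese remainder theorem m ≡ 37 (mod 40). Since 37 ≡ 1 (mod 4) and 4 ∣ 40, we get m ≡ 1 (mod 4).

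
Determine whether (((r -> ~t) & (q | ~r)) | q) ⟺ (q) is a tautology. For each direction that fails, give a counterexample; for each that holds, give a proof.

(⟹) This fails. Under t = F, r = F, q = F, the left side is true but the right side is false.

(⟸) Assume the antecedent. If t is true, the antecedent forces (t = T, r = F, q = T) or (t = T, r = T, q = T), and ((r -> ~t) & (q | ~r)) | q holds there. If t is false, the antecedent forces (t = F, r = F, q = T) or (t = F, r = T, q = T), and ((r -> ~t) & (q | ~r)) | q holds there. Either way ((r -> ~t) & (q | ~r)) | q holds.

Only the converse holds.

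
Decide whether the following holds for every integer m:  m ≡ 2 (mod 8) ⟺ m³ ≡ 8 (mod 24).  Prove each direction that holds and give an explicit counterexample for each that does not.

Neither implication holds.

[⇒] This fails: take m = 10. Then 10 ≡ 2 (mod 8), but 10³ = 1000 ≡ 16 (mod 24), not 8.

[⇐] This fails: take m = 8. Then 8³ = 512 ≡ 8 (mod 24), yet 8 ≡ 0 (mod 8), not 2.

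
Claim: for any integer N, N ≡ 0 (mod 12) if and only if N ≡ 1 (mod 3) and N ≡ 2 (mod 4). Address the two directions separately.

Neither direction holds.

(⟹) This fails: N = 0 gives 0 ≡ 0 (mod 12) but 0 ≡ 0 (mod 3), so the conjunction on the right does not hold.

(⟸) This fails: N = 10 satisfies both congruences on the right (10 ≡ 1 mod 3 and 10 ≡ 2 mod 4) yet 10 ≡ 10 (mod 12), not 0.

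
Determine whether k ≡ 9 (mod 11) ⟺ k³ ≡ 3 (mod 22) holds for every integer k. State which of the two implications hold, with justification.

(→) This fails: take k = 20. Then 20 ≡ 9 (mod 11), but 20³ = 8000 ≡ 14 (mod 22), not 3.

(←) Conversely, the residues r modulo 22 with r³ ≡ 3 (mod 22) are exactly {9}, and each is ≡ 9 (mod 11).

(⇒) fails; (⇐) holds.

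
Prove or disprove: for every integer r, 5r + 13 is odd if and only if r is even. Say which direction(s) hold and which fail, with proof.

(→) Suppose 5r + 13 is odd. Since 5 is odd, 5r and r have the same parity, so 5r + 13 ≡ r + 13 (mod 2). As 13 is odd, 5r + 13 is odd exactly when r is even. Thus r is even.

(←) Conversely, suppose r is even; write r = 2j. Then 5r + 13 = 5·(2j) + 13 = 2·5j + 13, which is odd.

Both implications hold.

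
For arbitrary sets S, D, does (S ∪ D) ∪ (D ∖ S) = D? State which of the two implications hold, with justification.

Reverse inclusion. Let x ∈ D. Then either x ∈ D and x ∉ S; or x ∈ S ∩ D. In each case x ∈ (S ∪ D) ∪ (D ∖ S), so D ⊆ (S ∪ D) ∪ (D ∖ S).

Forward inclusion. This inclusion fails. Take S = {1}, D = ∅; then 1 ∈ (S ∪ D) ∪ (D ∖ S) but 1 ∉ D.

(⊆) fails; (⊇) holds.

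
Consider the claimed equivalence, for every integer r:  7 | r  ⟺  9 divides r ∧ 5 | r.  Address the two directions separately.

Forward direction. This fails: take r = 7. Certainly 7 ∣ 7, but 9 ∤ 7.

Converse. This fails: take r = 45. Both 9 ∣ 45 and 5 ∣ 45, yet 45 is not a multiple of 7 (since 45 = 6·7 + 3), so 7 ∤ 45.

Both directions fail.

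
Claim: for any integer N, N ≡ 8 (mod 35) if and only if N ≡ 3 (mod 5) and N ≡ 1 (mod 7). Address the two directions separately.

Both implications hold.

(⟹) Suppose N ≡ 8 (mod 35); write N = 35j + 8. Since 5 ∣ 35, reducing mod 5 gives N ≡ 8 ≡ 3 (mod 5); since 7 ∣ 35, reducing mod 7 gives N ≡ 8 ≡ 1 (mod 7).

(⟸) Conversely, if N ≡ 3 (mod 5) and N ≡ 1 (mod 7), then by the Chinese remainder theorem N ≡ 8 (mod 35). This is exactly N ≡ 8 (mod 35).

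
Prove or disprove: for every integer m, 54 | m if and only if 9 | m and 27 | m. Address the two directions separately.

[⇒] If 54 ∣ m, write m = 54q. Since 54 = 6·9, m = 9·(6q), so 9 ∣ m; and since 54 = 2·27, m = 27·(2q), so 27 ∣ m.

[⇐] This fails: take m = 27. Both 9 ∣ 27 and 27 ∣ 27, yet 27 is not a multiple of 54 (since 27 = 0·54 + 27), so 54 ∤ 27.

(⇒) holds; (⇐) fails.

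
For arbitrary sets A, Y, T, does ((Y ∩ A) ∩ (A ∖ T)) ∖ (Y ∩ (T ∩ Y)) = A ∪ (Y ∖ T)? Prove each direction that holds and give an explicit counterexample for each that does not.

The sets are not equal: only the forward inclusion holds.

(⟸) This inclusion fails. Take A = {1}, Y = ∅, T = ∅; then 1 ∈ A ∪ (Y ∖ T) but 1 ∉ ((Y ∩ A) ∩ (A ∖ T)) ∖ (Y ∩ (T ∩ Y)).

(⟹) Let x ∈ ((Y ∩ A) ∩ (A ∖ T)) ∖ (Y ∩ (T ∩ Y)). Then x ∈ A ∩ Y and x ∉ T, from which x ∈ A ∪ (Y ∖ T).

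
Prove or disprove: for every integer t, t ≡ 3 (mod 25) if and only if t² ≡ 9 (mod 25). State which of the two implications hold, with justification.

Forward direction. Suppose t ≡ 3 (mod 25). Write t = 25j + 3. Then (25j + 3)² = 625j² + 150j + 9 = 25(25j² + 6j) + 9, so t² ≡ 9 (mod 25).

Converse. This fails: take t = 22. Then 22² = 484 ≡ 9 (mod 25), yet 22 ≡ 22 (mod 25), not 3.

Not equivalent: only (⇒) holds.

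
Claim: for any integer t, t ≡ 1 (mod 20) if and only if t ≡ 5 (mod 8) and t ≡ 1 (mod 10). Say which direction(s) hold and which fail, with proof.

(⟹) This fails: t = 1 gives 1 ≡ 1 (mod 20) but 1 ≡ 1 (mod 8), so the conjunction on the right does not hold.

(⟸) Conversely, if t ≡ 5 (mod 8) and t ≡ 1 (mod 10), then by the Chinese remainder theorem t ≡ 21 (mod 40). Since 21 ≡ 1 (mod 20) and 20 ∣ 40, we get t ≡ 1 (mod 20).

Only the reverse direction holds.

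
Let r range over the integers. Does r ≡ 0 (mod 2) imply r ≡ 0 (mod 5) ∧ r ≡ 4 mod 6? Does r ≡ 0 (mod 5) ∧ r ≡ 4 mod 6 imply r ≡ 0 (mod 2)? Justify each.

Only the reverse direction holds.

(→) This fails: r = 0 gives 0 ≡ 0 (mod 2) but 0 ≡ 0 (mod 6), so the conjunction on the right does not hold.

(←) Conversely, if r ≡ 0 (mod 5) and r ≡ 4 (mod 6), then by the Chinese remainder theorem r ≡ 10 (mod 30). Since 10 ≡ 0 (mod 2) and 2 ∣ 30, we get r ≡ 0 (mod 2).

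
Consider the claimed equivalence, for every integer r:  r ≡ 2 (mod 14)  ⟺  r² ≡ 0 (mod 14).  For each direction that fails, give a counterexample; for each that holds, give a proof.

(⇒) This fails: take r = 2. Then 2 ≡ 2 (mod 14), but 2² = 4 ≡ 4 (mod 14), not 0.

(⇐) This fails: take r = 0. Then 0² = 0 ≡ 0 (mod 14), yet 0 ≡ 0 (mod 14), not 2.

Neither direction holds.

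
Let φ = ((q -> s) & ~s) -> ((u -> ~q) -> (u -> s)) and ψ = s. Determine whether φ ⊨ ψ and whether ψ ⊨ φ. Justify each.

Only the converse holds.

(⟹) This fails. Under u = F, s = F, q = F, the left side is true but the right side is false.

(⟸) Assume the antecedent. If u is true, the antecedent forces (u = T, s = T, q = F) or (u = T, s = T, q = T), and the consequent holds there. If u is false, the consequent reduces to true regardless of the other variables. Either way the consequent holds.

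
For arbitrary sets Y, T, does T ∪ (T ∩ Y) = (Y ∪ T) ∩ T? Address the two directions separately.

(⊆) Let x ∈ T ∪ (T ∩ Y). Then either x ∈ T and x ∉ Y; or x ∈ Y ∩ T. In each case x ∈ (Y ∪ T) ∩ T, so T ∪ (T ∩ Y) ⊆ (Y ∪ T) ∩ T.

(⊇) Let x ∈ (Y ∪ T) ∩ T. Then either x ∈ T and x ∉ Y; or x ∈ Y ∩ T. In each case x ∈ T ∪ (T ∩ Y), so (Y ∪ T) ∩ T ⊆ T ∪ (T ∩ Y).

The two sets are equal.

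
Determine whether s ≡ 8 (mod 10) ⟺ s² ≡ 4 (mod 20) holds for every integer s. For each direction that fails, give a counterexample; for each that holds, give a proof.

Forward direction. Suppose s ≡ 8 (mod 10). Working modulo 20, s ∈ {8, 18}; for each such r, r² ≡ 4 (mod 20).

Converse. This fails: take s = 2. Then 2² = 4 ≡ 4 (mod 20), yet 2 ≡ 2 (mod 10), not 8.

Only the forward direction holds.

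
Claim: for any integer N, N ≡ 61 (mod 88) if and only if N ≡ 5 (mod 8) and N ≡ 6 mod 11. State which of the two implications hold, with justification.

[⇒] Suppose N ≡ 61 (mod 88); write N = 88j + 61. Since 8 ∣ 88, reducing mod 8 gives N ≡ 61 ≡ 5 (mod 8); since 11 ∣ 88, reducing mod 11 gives N ≡ 61 ≡ 6 (mod 11).

[⇐] Conversely, if N ≡ 5 (mod 8) and N ≡ 6 (mod 11), then by the Chinese remainder theorem N ≡ 61 (mod 88). This is exactly N ≡ 61 (mod 88).

Both implications hold.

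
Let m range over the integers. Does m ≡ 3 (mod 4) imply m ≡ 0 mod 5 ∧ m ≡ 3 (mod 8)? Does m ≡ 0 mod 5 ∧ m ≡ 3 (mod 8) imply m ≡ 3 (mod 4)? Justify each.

(⟹) This fails: m = 3 gives 3 ≡ 3 (mod 4) but 3 ≡ 3 (mod 5), so the conjunction on the right does not hold.

(⟸) Conversely, if m ≡ 0 (mod 5) and m ≡ 3 (mod 8), then by the Chinese remainder theorem m ≡ 35 (mod 40). Since 35 ≡ 3 (mod 4) and 4 ∣ 40, we get m ≡ 3 (mod 4).

(⇒) fails; (⇐) holds.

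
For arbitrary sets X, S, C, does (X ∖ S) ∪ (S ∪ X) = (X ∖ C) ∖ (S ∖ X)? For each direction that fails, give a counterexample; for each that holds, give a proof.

(⊆) This inclusion fails. Take X = ∅, S = {1}, C = ∅; then 1 ∈ (X ∖ S) ∪ (S ∪ X) but 1 ∉ (X ∖ C) ∖ (S ∖ X).

(⊇) Let x ∈ (X ∖ C) ∖ (S ∖ X). Then either x ∈ X and x ∉ S, C; or x ∈ X ∩ S and x ∉ C. In each case x ∈ (X ∖ S) ∪ (S ∪ X), so (X ∖ C) ∖ (S ∖ X) ⊆ (X ∖ S) ∪ (S ∪ X).

(⊆) fails; (⊇) holds.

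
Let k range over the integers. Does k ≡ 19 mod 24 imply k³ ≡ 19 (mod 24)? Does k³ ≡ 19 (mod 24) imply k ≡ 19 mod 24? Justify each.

Both directions hold; the statement is true.

(⟹) Suppose k ≡ 19 mod 24. Write k = 24j + 19. Then (24j + 19)³ = 13824j³ + 32832j² + 25992j + 6859 = 24(576j³ + 1368j² + 1083j + 285) + 19, so k³ ≡ 19 (mod 24).

(⟸) Conversely, suppose k³ ≡ 19 (mod 24). The only residue r in {0, …, 23} with r³ ≡ 19 (mod 24) is r = 19, so k ≡ 19 (mod 24).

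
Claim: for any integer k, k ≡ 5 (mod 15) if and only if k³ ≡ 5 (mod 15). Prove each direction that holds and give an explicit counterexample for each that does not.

[⇒] Suppose k ≡ 5 (mod 15). Write k = 15j + 5. Then (15j + 5)³ = 3375j³ + 3375j² + 1125j + 125 = 15(225j³ + 225j² + 75j + 8) + 5, so k³ ≡ 5 (mod 15).

[⇐] Conversely, suppose k³ ≡ 5 (mod 15). The only residue r in {0, …, 14} with r³ ≡ 5 (mod 15) is r = 5, so k ≡ 5 (mod 15).

Equivalent; both directions hold.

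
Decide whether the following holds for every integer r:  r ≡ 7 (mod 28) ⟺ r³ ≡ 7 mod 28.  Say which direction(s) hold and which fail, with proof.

Converse. Suppose r³ ≡ 7 (mod 28). The only residue r in {0, …, 27} with r³ ≡ 7 (mod 28) is r = 7, so r ≡ 7 (mod 28).

Forward direction. Suppose r ≡ 7 (mod 28). Write r = 28j + 7. Then (28j + 7)³ = 21952j³ + 16464j² + 4116j + 343 = 28(784j³ + 588j² + 147j + 12) + 7, so r³ ≡ 7 (mod 28).

Both directions hold.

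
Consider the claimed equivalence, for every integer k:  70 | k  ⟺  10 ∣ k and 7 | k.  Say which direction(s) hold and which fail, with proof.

Both directions hold.

[⇒] If 70 ∣ k, write k = 70q. Since 70 = 7·10, k = 10·(7q), so 10 ∣ k; and since 70 = 10·7, k = 7·(10q), so 7 ∣ k.

[⇐] Suppose 10 ∣ k and 7 ∣ k. Any common multiple of 10 and 7 is a multiple of their lcm; here gcd(10, 7) = 1, so lcm(10, 7) = 10·7 = 70, so 70 ∣ k.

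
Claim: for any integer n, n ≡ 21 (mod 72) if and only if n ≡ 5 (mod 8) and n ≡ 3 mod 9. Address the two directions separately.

Equivalent; both directions hold.

(⇒) Suppose n ≡ 21 (mod 72); write n = 72j + 21. Since 8 ∣ 72, reducing mod 8 gives n ≡ 21 ≡ 5 (mod 8); since 9 ∣ 72, reducing mod 9 gives n ≡ 21 ≡ 3 (mod 9).

(⇐) Conversely, if n ≡ 5 (mod 8) and n ≡ 3 (mod 9), then by the Chinese remainder theorem n ≡ 21 (mod 72). This is exactly n ≡ 21 (mod 72).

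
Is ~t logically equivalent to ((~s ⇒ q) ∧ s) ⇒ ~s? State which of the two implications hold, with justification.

(→) This fails. Under q = F, t = F, s = T, the left side is true but the right side is false.

(←) This fails. Under q = F, t = T, s = F, the left side is false but the right side is true.

Neither direction holds.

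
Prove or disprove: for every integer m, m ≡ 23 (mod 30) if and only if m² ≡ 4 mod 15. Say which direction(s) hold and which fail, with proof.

(⟸) This fails: take m = 2. Then 2² = 4 ≡ 4 (mod 15), yet 2 ≡ 2 (mod 30), not 23.

(⟹) Suppose m ≡ 23 (mod 30). Then m² ≡ 23² = 529 (mod 30), and since 15 ∣ 30, also m² ≡ 4 (mod 15).

(⇒) holds; (⇐) fails.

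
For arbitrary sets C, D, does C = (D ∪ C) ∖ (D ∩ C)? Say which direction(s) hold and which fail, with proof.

Forward inclusion. This inclusion fails. Take C = {1}, D = {1}; then 1 ∈ C but 1 ∉ (D ∪ C) ∖ (D ∩ C).

Reverse inclusion. This inclusion fails. Take C = ∅, D = {1}; then 1 ∈ (D ∪ C) ∖ (D ∩ C) but 1 ∉ C.

Both inclusions fail.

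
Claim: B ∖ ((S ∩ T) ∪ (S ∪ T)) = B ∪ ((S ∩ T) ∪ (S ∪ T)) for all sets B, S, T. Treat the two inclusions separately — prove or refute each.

The sets are not equal: only the forward inclusion holds.

(⟹) Let x ∈ B ∖ ((S ∩ T) ∪ (S ∪ T)). Then x ∈ B and x ∉ S, T, from which x ∈ B ∪ ((S ∩ T) ∪ (S ∪ T)).

(⟸) This inclusion fails. Take B = ∅, S = {1}, T = ∅; then 1 ∈ B ∪ ((S ∩ T) ∪ (S ∪ T)) but 1 ∉ B ∖ ((S ∩ T) ∪ (S ∪ T)).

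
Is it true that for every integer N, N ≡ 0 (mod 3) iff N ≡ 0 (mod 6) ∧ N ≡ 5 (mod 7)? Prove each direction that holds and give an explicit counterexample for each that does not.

Only the reverse direction holds.

(⟹) This fails: N = 0 gives 0 ≡ 0 (mod 3) but 0 ≡ 0 (mod 7), so the conjunction on the right does not hold.

(⟸) Conversely, if N ≡ 0 (mod 6) and N ≡ 5 (mod 7), then by the Chinese remainder theorem N ≡ 12 (mod 42). Since 12 ≡ 0 (mod 3) and 3 ∣ 42, we get N ≡ 0 (mod 3).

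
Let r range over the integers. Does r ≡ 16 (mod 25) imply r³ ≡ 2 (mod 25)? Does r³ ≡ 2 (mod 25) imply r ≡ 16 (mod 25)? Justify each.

(⇒) fails and (⇐) fails.

[⇒] This fails: take r = 16. Then 16 ≡ 16 (mod 25), but 16³ = 4096 ≡ 21 (mod 25), not 2.

[⇐] This fails: take r = 3. Then 3³ = 27 ≡ 2 (mod 25), yet 3 ≡ 3 (mod 25), not 16.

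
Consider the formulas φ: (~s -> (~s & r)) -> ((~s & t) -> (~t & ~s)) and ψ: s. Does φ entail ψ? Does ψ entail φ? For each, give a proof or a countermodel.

(⟹) This fails. Under r = F, s = F, t = F, the left side is true but the right side is false.

(⟸) Assume the antecedent. If r is true, the antecedent forces (r = T, s = T, t = F) or (r = T, s = T, t = T), and the consequent holds there. If r is false, the consequent reduces to true regardless of the other variables. Either way the consequent holds.

Only the reverse direction holds.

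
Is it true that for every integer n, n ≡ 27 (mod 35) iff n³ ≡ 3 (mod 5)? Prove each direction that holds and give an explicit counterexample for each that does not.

The forward direction holds; the converse fails.

[⇒] Suppose n ≡ 27 (mod 35). Then n³ ≡ 27³ = 19683 (mod 35), and since 5 ∣ 35, also n³ ≡ 3 (mod 5).

[⇐] This fails: take n = 2. Then 2³ = 8 ≡ 3 (mod 5), yet 2 ≡ 2 (mod 35), not 27.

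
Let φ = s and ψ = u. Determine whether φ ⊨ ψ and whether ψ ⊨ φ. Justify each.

(⟹) This fails. Under s = T, u = F, the left side is true but the right side is false.

(⟸) This fails. Under s = F, u = T, the left side is false but the right side is true.

Neither implication holds.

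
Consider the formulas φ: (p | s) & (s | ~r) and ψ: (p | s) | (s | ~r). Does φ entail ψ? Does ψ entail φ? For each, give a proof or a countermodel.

Forward direction. Assume the antecedent. If r is true, the antecedent forces (r = T, p = F, s = T) or (r = T, p = T, s = T), and (p | s) | (s | ~r) holds there. If r is false, (p | s) | (s | ~r) reduces to true regardless of the other variables. Either way (p | s) | (s | ~r) holds.

Converse. This fails. Under r = F, p = F, s = F, the left side is false but the right side is true.

Not equivalent: only (⇒) holds.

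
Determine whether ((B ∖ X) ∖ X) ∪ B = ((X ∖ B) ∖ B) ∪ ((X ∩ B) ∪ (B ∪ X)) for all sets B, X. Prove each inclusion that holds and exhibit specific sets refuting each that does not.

(⟹) Let x ∈ ((B ∖ X) ∖ X) ∪ B. Then either x ∈ B and x ∉ X; or x ∈ B ∩ X. In each case x ∈ ((X ∖ B) ∖ B) ∪ ((X ∩ B) ∪ (B ∪ X)), so ((B ∖ X) ∖ X) ∪ B ⊆ ((X ∖ B) ∖ B) ∪ ((X ∩ B) ∪ (B ∪ X)).

(⟸) This inclusion fails. Take B = ∅, X = {1}; then 1 ∈ ((X ∖ B) ∖ B) ∪ ((X ∩ B) ∪ (B ∪ X)) but 1 ∉ ((B ∖ X) ∖ X) ∪ B.

Only the forward inclusion holds.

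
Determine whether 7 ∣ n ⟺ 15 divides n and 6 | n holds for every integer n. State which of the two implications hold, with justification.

(⇒) fails and (⇐) fails.

(→) This fails: take n = 7. Certainly 7 ∣ 7, but 15 ∤ 7.

(←) This fails: take n = 30. Both 15 ∣ 30 and 6 ∣ 30, yet 30 is not a multiple of 7 (since 30 = 4·7 + 2), so 7 ∤ 30.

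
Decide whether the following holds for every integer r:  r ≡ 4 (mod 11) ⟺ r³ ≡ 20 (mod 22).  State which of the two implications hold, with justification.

Converse. The residues r modulo 22 with r³ ≡ 20 (mod 22) are exactly {4}, and each is ≡ 4 (mod 11).

Forward direction. This fails: take r = 15. Then 15 ≡ 4 (mod 11), but 15³ = 3375 ≡ 9 (mod 22), not 20.

Only the reverse direction holds.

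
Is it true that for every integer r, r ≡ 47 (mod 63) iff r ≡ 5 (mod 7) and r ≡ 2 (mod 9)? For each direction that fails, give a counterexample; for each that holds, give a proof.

The biconditional holds.

(⇐) If r ≡ 5 (mod 7) and r ≡ 2 (mod 9), then by the Chinese remainder theorem r ≡ 47 (mod 63). This is exactly r ≡ 47 (mod 63).

(⇒) Suppose r ≡ 47 (mod 63); write r = 63j + 47. Since 7 ∣ 63, reducing mod 7 gives r ≡ 47 ≡ 5 (mod 7); since 9 ∣ 63, reducing mod 9 gives r ≡ 47 ≡ 2 (mod 9).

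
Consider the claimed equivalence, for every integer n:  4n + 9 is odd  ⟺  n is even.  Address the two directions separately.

Only the reverse direction holds.

(→) This fails: take n = 5. Then 4n + 9 = 29, which is odd, yet n = 5 is odd, not even.

(←) Suppose n is even. Since 4 is even, 4n is even for every n, so 4n + 9 has the same parity as 9, which is odd. Hence 4n + 9 is odd.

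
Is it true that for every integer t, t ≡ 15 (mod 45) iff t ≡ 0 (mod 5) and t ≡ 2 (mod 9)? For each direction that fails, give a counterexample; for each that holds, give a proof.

Both directions fail.

Forward direction. This fails: t = 15 gives 15 ≡ 15 (mod 45) but 15 ≡ 6 (mod 9), so the conjunction on the right does not hold.

Converse. This fails: t = 20 satisfies both congruences on the right (20 ≡ 0 mod 5 and 20 ≡ 2 mod 9) yet 20 ≡ 20 (mod 45), not 15.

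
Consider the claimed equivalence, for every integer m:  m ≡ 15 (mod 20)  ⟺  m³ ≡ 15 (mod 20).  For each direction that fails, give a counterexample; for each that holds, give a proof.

(←) Suppose m³ ≡ 15 (mod 20). The only residue r in {0, …, 19} with r³ ≡ 15 (mod 20) is r = 15, so m ≡ 15 (mod 20).

(→) Suppose m ≡ 15 (mod 20). Write m = 20j + 15. Then (20j + 15)³ = 8000j³ + 18000j² + 13500j + 3375 = 20(400j³ + 900j² + 675j + 168) + 15, so m³ ≡ 15 (mod 20).

Equivalent; both directions hold.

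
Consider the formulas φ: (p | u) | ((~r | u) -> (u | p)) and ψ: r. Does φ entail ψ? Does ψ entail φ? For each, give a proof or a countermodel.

Not equivalent: only (⇐) holds.

[⇒] This fails. Under u = T, p = F, r = F, the left side is true but the right side is false.

[⇐] Assume the antecedent. If u is true, the consequent reduces to true regardless of the other variables. If u is false, the antecedent forces (u = F, p = F, r = T) or (u = F, p = T, r = T), and the consequent holds there. Either way the consequent holds.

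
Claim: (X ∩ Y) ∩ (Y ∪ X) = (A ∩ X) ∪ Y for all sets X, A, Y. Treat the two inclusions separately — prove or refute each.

(⊆) Let x ∈ (X ∩ Y) ∩ (Y ∪ X). Then either x ∈ X ∩ Y and x ∉ A; or x ∈ X ∩ A ∩ Y. In each case x ∈ (A ∩ X) ∪ Y, so (X ∩ Y) ∩ (Y ∪ X) ⊆ (A ∩ X) ∪ Y.

(⊇) This inclusion fails. Take X = {1}, A = {1}, Y = ∅; then 1 ∈ (A ∩ X) ∪ Y but 1 ∉ (X ∩ Y) ∩ (Y ∪ X).

(⊆) holds; (⊇) fails.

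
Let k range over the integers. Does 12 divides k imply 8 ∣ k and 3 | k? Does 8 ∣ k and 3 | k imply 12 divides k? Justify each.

The forward direction fails; the converse holds.

Converse. Suppose 8 ∣ k and 3 ∣ k. Any common multiple of 8 and 3 is a multiple of their lcm; here gcd(8, 3) = 1, so lcm(8, 3) = 8·3 = 24, so 24 ∣ k. Since 12 ∣ 24, it follows that 12 ∣ k.

Forward direction. This fails: take k = 12. Certainly 12 ∣ 12, but 8 ∤ 12.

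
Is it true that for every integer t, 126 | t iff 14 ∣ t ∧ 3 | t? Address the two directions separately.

Only the forward direction holds.

Forward direction. If 126 ∣ t, write t = 126q. Since 126 = 9·14, t = 14·(9q), so 14 ∣ t; and since 126 = 42·3, t = 3·(42q), so 3 ∣ t.

Converse. This fails: take t = 42. Both 14 ∣ 42 and 3 ∣ 42, yet 42 is not a multiple of 126 (since 42 = 0·126 + 42), so 126 ∤ 42.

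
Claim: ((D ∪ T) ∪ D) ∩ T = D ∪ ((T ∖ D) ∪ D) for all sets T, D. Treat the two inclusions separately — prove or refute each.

(⊆) Let x ∈ ((D ∪ T) ∪ D) ∩ T. Then either x ∈ T and x ∉ D; or x ∈ T ∩ D. In each case x ∈ D ∪ ((T ∖ D) ∪ D), so ((D ∪ T) ∪ D) ∩ T ⊆ D ∪ ((T ∖ D) ∪ D).

(⊇) This inclusion fails. Take T = ∅, D = {1}; then 1 ∈ D ∪ ((T ∖ D) ∪ D) but 1 ∉ ((D ∪ T) ∪ D) ∩ T.

(⊆) holds; (⊇) fails.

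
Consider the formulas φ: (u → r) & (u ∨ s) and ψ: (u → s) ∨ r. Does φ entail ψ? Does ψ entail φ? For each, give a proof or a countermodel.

The forward direction holds; the converse fails.

(→) Assume the antecedent. If r is true, (u → s) ∨ r reduces to true regardless of the other variables. If r is false, the antecedent forces (r = F, u = F, s = T), and (u → s) ∨ r holds there. Either way (u → s) ∨ r holds.

(←) This fails. Under r = F, u = F, s = F, the left side is false but the right side is true.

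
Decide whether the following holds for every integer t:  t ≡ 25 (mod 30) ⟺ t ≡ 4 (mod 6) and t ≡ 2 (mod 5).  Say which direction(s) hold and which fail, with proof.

Neither implication holds.

[⇒] This fails: t = 25 gives 25 ≡ 25 (mod 30) but 25 ≡ 1 (mod 6), so the conjunction on the right does not hold.

[⇐] This fails: t = 22 satisfies both congruences on the right (22 ≡ 4 mod 6 and 22 ≡ 2 mod 5) yet 22 ≡ 22 (mod 30), not 25.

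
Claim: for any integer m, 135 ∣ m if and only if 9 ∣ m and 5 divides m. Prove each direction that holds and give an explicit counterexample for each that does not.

Not equivalent: only (⇒) holds.

[⇒] If 135 ∣ m, write m = 135q. Since 135 = 15·9, m = 9·(15q), so 9 ∣ m; and since 135 = 27·5, m = 5·(27q), so 5 ∣ m.

[⇐] This fails: take m = 45. Both 9 ∣ 45 and 5 ∣ 45, yet 45 is not a multiple of 135 (since 45 = 0·135 + 45), so 135 ∤ 45.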